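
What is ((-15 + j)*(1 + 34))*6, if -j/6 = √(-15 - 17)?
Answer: -3150 - 5040*I*√2 ≈ -3150.0 - 7127.6*I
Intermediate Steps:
j = -24*I*√2 (j = -6*√(-15 - 17) = -24*I*√2 ≈ -33.941*I)
((-15 + j)*(1 + 34))*6 = ((-15 - 24*I*√2)*(1 + 34))*6 = ((-15 - 24*I*√2)*35)*6 = (-525 - 840*I*√2)*6 = -3150 - 5040*I*√2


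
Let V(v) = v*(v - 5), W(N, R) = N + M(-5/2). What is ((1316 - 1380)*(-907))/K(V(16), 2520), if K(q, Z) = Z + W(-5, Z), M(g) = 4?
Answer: 58048/2519 ≈ 23.044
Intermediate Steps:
W(N, R) = 4 + N (W(N, R) = N + 4 = 4 + N)
V(v) = v*(-5 + v)
K(q, Z) = -1 + Z (K(q, Z) = Z + (4 - 5) = Z - 1 = -1 + Z)
((1316 - 1380)*(-907))/K(V(16), 2520) = ((1316 - 1380)*(-907))/(-1 + 2520) = -64*(-907)/2519 = 58048*(1/2519) = 58048/2519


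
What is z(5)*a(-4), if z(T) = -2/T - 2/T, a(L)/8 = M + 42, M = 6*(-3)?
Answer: -768/5 ≈ -153.60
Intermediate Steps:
M = -18
a(L) = 192 (a(L) = 8*(-18 + 42) = 8*24 = 192)
z(T) = -4/T
z(5)*a(-4) = -4/5*192 = -4*⅕*192 = -⅘*192 = -768/5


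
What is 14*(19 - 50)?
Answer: -434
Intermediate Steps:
14*(19 - 50) = 14*(-31) = -434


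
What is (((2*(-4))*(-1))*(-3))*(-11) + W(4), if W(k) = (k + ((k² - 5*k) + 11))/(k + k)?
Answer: 2123/8 ≈ 265.38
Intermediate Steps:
W(k) = (11 + k² - 4*k)/(2*k) (W(k) = (k + (11 + k² - 5*k))/((2*k)) = (11 + k² - 4*k)*(1/(2*k)) = (11 + k² - 4*k)/(2*k))
(((2*(-4))*(-1))*(-3))*(-11) + W(4) = (((2*(-4))*(-1))*(-3))*(-11) + (½)*(11 + 4*(-4 + 4))/4 = (-8*(-1)*(-3))*(-11) + (½)*(¼)*(11 + 4*0) = (8*(-3))*(-11) + (½)*(¼)*(11 + 0) = -24*(-11) + (½)*(¼)*11 = 264 + 11/8 = 2123/8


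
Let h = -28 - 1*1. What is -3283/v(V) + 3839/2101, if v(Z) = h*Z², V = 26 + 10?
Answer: 13743869/7178544 ≈ 1.9146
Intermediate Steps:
h = -29 (h = -28 - 1 = -29)
V = 36
v(Z) = -29*Z²
-3283/v(V) + 3839/2101 = -3283/((-29*36²)) + 3839/2101 = -3283/((-29*1296)) + 3839*(1/2101) = -3283/(-37584) + 349/191 = -3283*(-1/37584) + 349/191 = 3283/37584 + 349/191 = 13743869/7178544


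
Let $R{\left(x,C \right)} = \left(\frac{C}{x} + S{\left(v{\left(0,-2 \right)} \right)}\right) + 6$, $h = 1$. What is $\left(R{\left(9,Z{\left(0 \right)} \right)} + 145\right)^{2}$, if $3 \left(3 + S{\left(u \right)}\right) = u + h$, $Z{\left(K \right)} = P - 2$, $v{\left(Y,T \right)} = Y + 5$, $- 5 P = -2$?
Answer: $\frac{45454564}{2025} \approx 22447.0$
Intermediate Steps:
$P = \frac{2}{5}$ ($P = \left(- \frac{1}{5}\right) \left(-2\right) = \frac{2}{5} \approx 0.4$)
$v{\left(Y,T \right)} = 5 + Y$
$Z{\left(K \right)} = - \frac{8}{5}$ ($Z{\left(K \right)} = \frac{2}{5} - 2 = - \frac{8}{5}$)
$S{\left(u \right)} = - \frac{8}{3} + \frac{u}{3}$ ($S{\left(u \right)} = -3 + \frac{u + 1}{3} = -3 + \frac{1 + u}{3} = -3 + \left(\frac{1}{3} + \frac{u}{3}\right) = - \frac{8}{3} + \frac{u}{3}$)
$R{\left(x,C \right)} = 5 + \frac{C}{x}$ ($R{\left(x,C \right)} = \left(\frac{C}{x} - \left(\frac{8}{3} - \frac{5 + 0}{3}\right)\right) + 6 = \left(\frac{C}{x} + \left(- \frac{8}{3} + \frac{1}{3} \cdot 5\right)\right) + 6 = \left(\frac{C}{x} + \left(- \frac{8}{3} + \frac{5}{3}\right)\right) + 6 = \left(\frac{C}{x} - 1\right) + 6 = \left(-1 + \frac{C}{x}\right) + 6 = 5 + \frac{C}{x}$)
$\left(R{\left(9,Z{\left(0 \right)} \right)} + 145\right)^{2} = \left(\left(5 - \frac{8}{5 \cdot 9}\right) + 145\right)^{2} = \left(\left(5 - \frac{8}{45}\right) + 145\right)^{2} = \left(\frac{217}{45} + 145\right)^{2} = \left(\frac{6742}{45}\right)^{2} = \frac{45454564}{2025}$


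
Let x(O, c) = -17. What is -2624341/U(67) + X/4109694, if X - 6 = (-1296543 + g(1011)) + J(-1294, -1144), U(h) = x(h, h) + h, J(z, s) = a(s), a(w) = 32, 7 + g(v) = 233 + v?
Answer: -1797550537509/34247450 ≈ -52487.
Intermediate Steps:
g(v) = 226 + v (g(v) = -7 + (233 + v) = 226 + v)
J(z, s) = 32
U(h) = -17 + h
X = -1295268 (X = 6 + ((-1296543 + (226 + 1011)) + 32) = 6 + ((-1296543 + 1237) + 32) = 6 + (-1295306 + 32) = 6 - 1295274 = -1295268)
-2624341/U(67) + X/4109694 = -2624341/(-17 + 67) - 1295268/4109694 = -2624341/50 - 1295268*1/4109694 = -2624341*1/50 - 215878/684949 = -2624341/50 - 215878/684949 = -1797550537509/34247450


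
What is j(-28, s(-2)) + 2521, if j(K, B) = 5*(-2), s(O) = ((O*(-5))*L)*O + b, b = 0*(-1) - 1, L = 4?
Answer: 2511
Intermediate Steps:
b = -1 (b = 0 - 1 = -1)
s(O) = -1 - 20*O² (s(O) = ((O*(-5))*4)*O - 1 = (-5*O*4)*O - 1 = (-20*O)*O - 1 = -20*O² - 1 = -1 - 20*O²)
j(K, B) = -10
j(-28, s(-2)) + 2521 = -10 + 2521 = 2511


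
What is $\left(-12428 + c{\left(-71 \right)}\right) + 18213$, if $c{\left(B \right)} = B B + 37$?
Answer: $10863$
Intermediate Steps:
$c{\left(B \right)} = 37 + B^{2}$ ($c{\left(B \right)} = B^{2} + 37 = 37 + B^{2}$)
$\left(-12428 + c{\left(-71 \right)}\right) + 18213 = \left(-12428 + \left(37 + \left(-71\right)^{2}\right)\right) + 18213 = \left(-12428 + \left(37 + 5041\right)\right) + 18213 = \left(-12428 + 5078\right) + 18213 = -7350 + 18213 = 10863$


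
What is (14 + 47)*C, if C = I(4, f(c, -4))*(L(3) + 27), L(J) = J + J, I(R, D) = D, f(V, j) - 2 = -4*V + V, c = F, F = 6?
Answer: -32208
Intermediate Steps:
c = 6
f(V, j) = 2 - 3*V (f(V, j) = 2 + (-4*V + V) = 2 - 3*V)
L(J) = 2*J
C = -528 (C = (2 - 3*6)*(2*3 + 27) = (2 - 18)*(6 + 27) = -16*33 = -528)
(14 + 47)*C = (14 + 47)*(-528) = 61*(-528) = -32208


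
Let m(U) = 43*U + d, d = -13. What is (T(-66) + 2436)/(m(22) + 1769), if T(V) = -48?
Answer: 1194/1351 ≈ 0.88379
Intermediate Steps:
m(U) = -13 + 43*U (m(U) = 43*U - 13 = -13 + 43*U)
(T(-66) + 2436)/(m(22) + 1769) = (-48 + 2436)/((-13 + 43*22) + 1769) = 2388/((-13 + 946) + 1769) = 2388/(933 + 1769) = 2388/2702 = 2388*(1/2702) = 1194/1351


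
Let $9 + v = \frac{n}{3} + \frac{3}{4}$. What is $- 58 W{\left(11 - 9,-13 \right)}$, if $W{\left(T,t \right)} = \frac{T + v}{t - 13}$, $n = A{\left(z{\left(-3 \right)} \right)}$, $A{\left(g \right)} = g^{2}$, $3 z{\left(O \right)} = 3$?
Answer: $- \frac{2059}{156} \approx -13.199$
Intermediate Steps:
$z{\left(O \right)} = 1$ ($z{\left(O \right)} = \frac{1}{3} \cdot 3 = 1$)
$n = 1$ ($n = 1^{2} = 1$)
$v = - \frac{95}{12}$ ($v = -9 + \left(1 \cdot \frac{1}{3} + \frac{3}{4}\right) = -9 + \left(1 \cdot \frac{1}{3} + 3 \cdot \frac{1}{4}\right) = -9 + \left(\frac{1}{3} + \frac{3}{4}\right) = -9 + \frac{13}{12} = - \frac{95}{12} \approx -7.9167$)
$W{\left(T,t \right)} = \frac{- \frac{95}{12} + T}{-13 + t}$ ($W{\left(T,t \right)} = \frac{T - \frac{95}{12}}{t - 13} = \frac{- \frac{95}{12} + T}{-13 + t}$)
$- 58 W{\left(11 - 9,-13 \right)} = - 58 \frac{- \frac{95}{12} + \left(11 - 9\right)}{-13 - 13} = - 58 \frac{- \frac{95}{12} + 2}{-26} = - 58 \left(\left(- \frac{1}{26}\right) \left(- \frac{71}{12}\right)\right) = \left(-58\right) \frac{71}{312} = - \frac{2059}{156}$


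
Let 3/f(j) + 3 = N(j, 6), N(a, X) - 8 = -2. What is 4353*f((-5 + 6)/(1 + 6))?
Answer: 4353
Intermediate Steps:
N(a, X) = 6 (N(a, X) = 8 - 2 = 6)
f(j) = 1 (f(j) = 3/(-3 + 6) = 3/3 = 3*(⅓) = 1)
4353*f((-5 + 6)/(1 + 6)) = 4353*1 = 4353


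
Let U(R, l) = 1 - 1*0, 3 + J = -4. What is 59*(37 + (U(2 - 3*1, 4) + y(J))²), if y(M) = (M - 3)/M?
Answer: 124018/49 ≈ 2531.0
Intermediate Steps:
J = -7 (J = -3 - 4 = -7)
y(M) = (-3 + M)/M
U(R, l) = 1 (U(R, l) = 1 + 0 = 1)
59*(37 + (U(2 - 3*1, 4) + y(J))²) = 59*(37 + (1 + (-3 - 7)/(-7))²) = 59*(37 + (1 - ⅐*(-10))²) = 59*(37 + (1 + 10/7)²) = 59*(37 + (17/7)²) = 59*(37 + 289/49) = 59*(2102/49) = 124018/49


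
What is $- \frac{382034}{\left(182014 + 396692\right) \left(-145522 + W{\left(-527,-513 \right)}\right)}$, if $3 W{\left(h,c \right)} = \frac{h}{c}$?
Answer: $\frac{97991721}{21600956757781} \approx 4.5365 \cdot 10^{-6}$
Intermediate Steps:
$W{\left(h,c \right)} = \frac{h}{3 c}$ ($W{\left(h,c \right)} = \frac{h \frac{1}{c}}{3} = \frac{h}{3 c}$)
$- \frac{382034}{\left(182014 + 396692\right) \left(-145522 + W{\left(-527,-513 \right)}\right)} = - \frac{382034}{\left(182014 + 396692\right) \left(-145522 + \frac{1}{3} \left(-527\right) \frac{1}{-513}\right)} = - \frac{382034}{578706 \left(-145522 + \frac{1}{3} \left(-527\right) \left(- \frac{1}{513}\right)\right)} = - \frac{382034}{578706 \left(-145522 + \frac{527}{1539}\right)} = - \frac{382034}{578706 \left(- \frac{223957831}{1539}\right)} = - \frac{382034}{- \frac{43201913515562}{513}} = \left(-382034\right) \left(- \frac{513}{43201913515562}\right) = \frac{97991721}{21600956757781}$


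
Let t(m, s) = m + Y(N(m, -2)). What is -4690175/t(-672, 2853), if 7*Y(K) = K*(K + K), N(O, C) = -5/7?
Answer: 1608730025/230446 ≈ 6980.9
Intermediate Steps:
N(O, C) = -5/7 (N(O, C) = -5*1/7 = -5/7)
Y(K) = 2*K**2/7 (Y(K) = (K*(K + K))/7 = (K*(2*K))/7 = (2*K**2)/7 = 2*K**2/7)
t(m, s) = 50/343 + m (t(m, s) = m + 2*(-5/7)**2/7 = m + (2/7)*(25/49) = m + 50/343 = 50/343 + m)
-4690175/t(-672, 2853) = -4690175/(50/343 - 672) = -4690175/(-230446/343) = -4690175*(-343/230446) = 1608730025/230446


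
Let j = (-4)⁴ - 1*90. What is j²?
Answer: 27556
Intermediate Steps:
j = 166 (j = 256 - 90 = 166)
j² = 166² = 27556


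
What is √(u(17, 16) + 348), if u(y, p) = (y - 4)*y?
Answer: √569 ≈ 23.854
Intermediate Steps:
u(y, p) = y*(-4 + y) (u(y, p) = (-4 + y)*y = y*(-4 + y))
√(u(17, 16) + 348) = √(17*(-4 + 17) + 348) = √(17*13 + 348) = √(221 + 348) = √569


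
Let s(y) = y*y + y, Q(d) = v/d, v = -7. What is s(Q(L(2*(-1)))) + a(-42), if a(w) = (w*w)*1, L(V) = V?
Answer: 7119/4 ≈ 1779.8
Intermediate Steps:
Q(d) = -7/d
s(y) = y + y² (s(y) = y² + y = y + y²)
a(w) = w² (a(w) = w²*1 = w²)
s(Q(L(2*(-1)))) + a(-42) = (-7/(2*(-1)))*(1 - 7/(2*(-1))) + (-42)² = (-7/(-2))*(1 - 7/(-2)) + 1764 = (-7*(-½))*(1 - 7*(-½)) + 1764 = 7*(1 + 7/2)/2 + 1764 = (7/2)*(9/2) + 1764 = 63/4 + 1764 = 7119/4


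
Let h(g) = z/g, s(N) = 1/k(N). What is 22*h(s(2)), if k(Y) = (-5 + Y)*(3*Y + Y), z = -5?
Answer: 2640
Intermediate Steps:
k(Y) = 4*Y*(-5 + Y) (k(Y) = (-5 + Y)*(4*Y) = 4*Y*(-5 + Y))
s(N) = 1/(4*N*(-5 + N))
h(g) = -5/g
22*h(s(2)) = 22*(-5/((¼)/(2*(-5 + 2)))) = 22*(-5/((¼)*(½)/(-3))) = 22*(-5/((¼)*(½)*(-⅓))) = 22*(-5/(-1/24)) = 22*(-5*(-24)) = 22*120 = 2640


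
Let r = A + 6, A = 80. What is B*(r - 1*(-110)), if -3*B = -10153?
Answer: 1989988/3 ≈ 6.6333e+5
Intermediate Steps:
r = 86 (r = 80 + 6 = 86)
B = 10153/3 (B = -1/3*(-10153) = 10153/3 ≈ 3384.3)
B*(r - 1*(-110)) = 10153*(86 - 1*(-110))/3 = 10153*(86 + 110)/3 = (10153/3)*196 = 1989988/3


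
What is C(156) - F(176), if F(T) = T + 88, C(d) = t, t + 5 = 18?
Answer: -251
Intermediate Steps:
t = 13 (t = -5 + 18 = 13)
C(d) = 13
F(T) = 88 + T
C(156) - F(176) = 13 - (88 + 176) = 13 - 1*264 = 13 - 264 = -251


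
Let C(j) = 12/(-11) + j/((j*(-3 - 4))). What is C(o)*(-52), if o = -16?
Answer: 4940/77 ≈ 64.156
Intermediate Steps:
C(j) = -95/77 (C(j) = 12*(-1/11) + j/((j*(-7))) = -12/11 + j/((-7*j)) = -12/11 + j*(-1/(7*j)) = -12/11 - ⅐ = -95/77)
C(o)*(-52) = -95/77*(-52) = 4940/77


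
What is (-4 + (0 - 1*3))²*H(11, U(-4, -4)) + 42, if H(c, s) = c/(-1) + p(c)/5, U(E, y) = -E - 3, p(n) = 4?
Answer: -2289/5 ≈ -457.80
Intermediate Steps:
U(E, y) = -3 - E
H(c, s) = ⅘ - c (H(c, s) = c/(-1) + 4/5 = c*(-1) + 4*(⅕) = -c + ⅘ = ⅘ - c)
(-4 + (0 - 1*3))²*H(11, U(-4, -4)) + 42 = (-4 + (0 - 1*3))²*(⅘ - 1*11) + 42 = (-4 + (0 - 3))²*(⅘ - 11) + 42 = (-4 - 3)²*(-51/5) + 42 = (-7)²*(-51/5) + 42 = 49*(-51/5) + 42 = -2499/5 + 42 = -2289/5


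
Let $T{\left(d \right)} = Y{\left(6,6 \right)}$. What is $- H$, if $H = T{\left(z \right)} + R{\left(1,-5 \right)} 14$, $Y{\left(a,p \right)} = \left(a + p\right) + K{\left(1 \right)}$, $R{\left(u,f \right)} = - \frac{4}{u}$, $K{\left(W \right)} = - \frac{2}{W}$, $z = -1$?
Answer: $46$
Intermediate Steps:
$Y{\left(a,p \right)} = -2 + a + p$ ($Y{\left(a,p \right)} = \left(a + p\right) - \frac{2}{1} = \left(a + p\right) - 2 = -2 + a + p$)
$T{\left(d \right)} = 10$ ($T{\left(d \right)} = -2 + 6 + 6 = 10$)
$H = -46$ ($H = 10 + - \frac{4}{1} \cdot 14 = 10 + \left(-4\right) 1 \cdot 14 = 10 - 56 = -46$)
$- H = \left(-1\right) \left(-46\right) = 46$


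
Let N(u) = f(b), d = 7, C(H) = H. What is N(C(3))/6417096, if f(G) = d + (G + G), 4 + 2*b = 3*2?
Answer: 3/2139032 ≈ 1.4025e-6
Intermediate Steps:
b = 1 (b = -2 + (3*2)/2 = -2 + (1/2)*6 = -2 + 3 = 1)
f(G) = 7 + 2*G (f(G) = 7 + (G + G) = 7 + 2*G)
N(u) = 9 (N(u) = 7 + 2*1 = 7 + 2 = 9)
N(C(3))/6417096 = 9/6417096 = 9*(1/6417096) = 3/2139032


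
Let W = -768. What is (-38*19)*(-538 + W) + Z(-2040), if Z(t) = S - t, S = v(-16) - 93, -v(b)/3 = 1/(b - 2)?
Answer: 5669275/6 ≈ 9.4488e+5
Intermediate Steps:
v(b) = -3/(-2 + b) (v(b) = -3/(b - 2) = -3/(-2 + b))
S = -557/6 (S = -3/(-2 - 16) - 93 = -3/(-18) - 93 = -3*(-1/18) - 93 = ⅙ - 93 = -557/6 ≈ -92.833)
Z(t) = -557/6 - t
(-38*19)*(-538 + W) + Z(-2040) = (-38*19)*(-538 - 768) + (-557/6 - 1*(-2040)) = -722*(-1306) + (-557/6 + 2040) = 942932 + 11683/6 = 5669275/6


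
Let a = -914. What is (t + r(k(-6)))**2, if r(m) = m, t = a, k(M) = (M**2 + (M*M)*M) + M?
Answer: 1210000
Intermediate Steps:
k(M) = M + M**2 + M**3 (k(M) = (M**2 + M**2*M) + M = (M**2 + M**3) + M = M + M**2 + M**3)
t = -914
(t + r(k(-6)))**2 = (-914 - 6*(1 - 6 + (-6)**2))**2 = (-914 - 6*(1 - 6 + 36))**2 = (-914 - 6*31)**2 = (-914 - 186)**2 = (-1100)**2 = 1210000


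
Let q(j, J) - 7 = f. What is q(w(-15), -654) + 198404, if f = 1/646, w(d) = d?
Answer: 128173507/646 ≈ 1.9841e+5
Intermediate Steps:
f = 1/646 ≈ 0.0015480
q(j, J) = 4523/646 (q(j, J) = 7 + 1/646 = 4523/646)
q(w(-15), -654) + 198404 = 4523/646 + 198404 = 128173507/646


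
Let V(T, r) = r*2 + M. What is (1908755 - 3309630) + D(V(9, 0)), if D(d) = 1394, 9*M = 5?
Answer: -1399481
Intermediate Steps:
M = 5/9 (M = (⅑)*5 = 5/9 ≈ 0.55556)
V(T, r) = 5/9 + 2*r (V(T, r) = r*2 + 5/9 = 2*r + 5/9 = 5/9 + 2*r)
(1908755 - 3309630) + D(V(9, 0)) = (1908755 - 3309630) + 1394 = -1400875 + 1394 = -1399481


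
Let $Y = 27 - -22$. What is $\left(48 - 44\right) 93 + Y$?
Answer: $421$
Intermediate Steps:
$Y = 49$ ($Y = 27 + 22 = 49$)
$\left(48 - 44\right) 93 + Y = \left(48 - 44\right) 93 + 49 = 4 \cdot 93 + 49 = 372 + 49 = 421$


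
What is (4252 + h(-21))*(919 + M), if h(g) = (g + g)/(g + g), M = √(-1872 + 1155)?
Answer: 3908507 + 4253*I*√717 ≈ 3.9085e+6 + 1.1388e+5*I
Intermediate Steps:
M = I*√717 (M = √(-717) = I*√717 ≈ 26.777*I)
h(g) = 1 (h(g) = (2*g)/((2*g)) = (2*g)*(1/(2*g)) = 1)
(4252 + h(-21))*(919 + M) = (4252 + 1)*(919 + I*√717) = 4253*(919 + I*√717) = 3908507 + 4253*I*√717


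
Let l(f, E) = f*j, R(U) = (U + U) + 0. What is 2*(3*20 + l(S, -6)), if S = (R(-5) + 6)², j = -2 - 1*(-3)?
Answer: 152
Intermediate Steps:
j = 1 (j = -2 + 3 = 1)
R(U) = 2*U (R(U) = 2*U + 0 = 2*U)
S = 16 (S = (2*(-5) + 6)² = (-10 + 6)² = (-4)² = 16)
l(f, E) = f (l(f, E) = f*1 = f)
2*(3*20 + l(S, -6)) = 2*(3*20 + 16) = 2*(60 + 16) = 2*76 = 152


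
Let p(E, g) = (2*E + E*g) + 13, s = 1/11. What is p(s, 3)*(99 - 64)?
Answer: 5180/11 ≈ 470.91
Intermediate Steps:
s = 1/11 ≈ 0.090909
p(E, g) = 13 + 2*E + E*g
p(s, 3)*(99 - 64) = (13 + 2*(1/11) + (1/11)*3)*(99 - 64) = (13 + 2/11 + 3/11)*35 = (148/11)*35 = 5180/11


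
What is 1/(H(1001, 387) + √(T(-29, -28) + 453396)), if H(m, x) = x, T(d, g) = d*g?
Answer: -387/304439 + 8*√7097/304439 ≈ 0.00094255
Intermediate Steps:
1/(H(1001, 387) + √(T(-29, -28) + 453396)) = 1/(387 + √(-29*(-28) + 453396)) = 1/(387 + √(812 + 453396)) = 1/(387 + √454208) = 1/(387 + 8*√7097)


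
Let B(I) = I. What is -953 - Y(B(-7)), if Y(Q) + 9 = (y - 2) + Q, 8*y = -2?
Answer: -3739/4 ≈ -934.75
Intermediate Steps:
y = -1/4 (y = (1/8)*(-2) = -1/4 ≈ -0.25000)
Y(Q) = -45/4 + Q (Y(Q) = -9 + ((-1/4 - 2) + Q) = -9 + (-9/4 + Q) = -45/4 + Q)
-953 - Y(B(-7)) = -953 - (-45/4 - 7) = -953 - 1*(-73/4) = -953 + 73/4 = -3739/4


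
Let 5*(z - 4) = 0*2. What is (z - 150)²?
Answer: 21316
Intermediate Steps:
z = 4 (z = 4 + (0*2)/5 = 4 + (⅕)*0 = 4 + 0 = 4)
(z - 150)² = (4 - 150)² = (-146)² = 21316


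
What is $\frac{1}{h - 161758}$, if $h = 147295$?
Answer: $- \frac{1}{14463} \approx -6.9142 \cdot 10^{-5}$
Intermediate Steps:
$\frac{1}{h - 161758} = \frac{1}{147295 - 161758} = \frac{1}{-14463} = - \frac{1}{14463}$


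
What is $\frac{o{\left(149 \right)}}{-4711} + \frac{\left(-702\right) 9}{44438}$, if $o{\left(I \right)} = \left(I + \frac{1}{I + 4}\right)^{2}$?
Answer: $- \frac{699804268301}{144135697293} \approx -4.8552$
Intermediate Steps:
$o{\left(I \right)} = \left(I + \frac{1}{4 + I}\right)^{2}$
$\frac{o{\left(149 \right)}}{-4711} + \frac{\left(-702\right) 9}{44438} = \frac{\frac{1}{\left(4 + 149\right)^{2}} \left(1 + 149^{2} + 4 \cdot 149\right)^{2}}{-4711} + \frac{\left(-702\right) 9}{44438} = \frac{\left(1 + 22201 + 596\right)^{2}}{23409} \left(- \frac{1}{4711}\right) - \frac{3159}{22219} = \frac{22798^{2}}{23409} \left(- \frac{1}{4711}\right) - \frac{3159}{22219} = \frac{1}{23409} \cdot 519748804 \left(- \frac{1}{4711}\right) - \frac{3159}{22219} = \frac{519748804}{23409} \left(- \frac{1}{4711}\right) - \frac{3159}{22219} = - \frac{519748804}{110279799} - \frac{3159}{22219} = - \frac{699804268301}{144135697293}$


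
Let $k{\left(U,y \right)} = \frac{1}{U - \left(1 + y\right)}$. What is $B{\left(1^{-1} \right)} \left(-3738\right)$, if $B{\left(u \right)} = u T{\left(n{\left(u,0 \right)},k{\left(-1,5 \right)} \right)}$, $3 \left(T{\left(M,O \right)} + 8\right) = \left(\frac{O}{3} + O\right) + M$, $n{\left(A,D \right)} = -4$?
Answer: $\frac{105376}{3} \approx 35125.0$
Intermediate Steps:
$k{\left(U,y \right)} = \frac{1}{-1 + U - y}$
$T{\left(M,O \right)} = -8 + \frac{M}{3} + \frac{4 O}{9}$ ($T{\left(M,O \right)} = -8 + \frac{\left(\frac{O}{3} + O\right) + M}{3} = -8 + \frac{\frac{4 O}{3} + M}{3} = -8 + \frac{M + \frac{4 O}{3}}{3} = -8 + \left(\frac{M}{3} + \frac{4 O}{9}\right) = -8 + \frac{M}{3} + \frac{4 O}{9}$)
$B{\left(u \right)} = - \frac{592 u}{63}$ ($B{\left(u \right)} = u \left(-8 + \frac{1}{3} \left(-4\right) + \frac{4 \left(- \frac{1}{1 + 5 - -1}\right)}{9}\right) = u \left(-8 - \frac{4}{3} + \frac{4 \left(- \frac{1}{1 + 5 + 1}\right)}{9}\right) = u \left(-8 - \frac{4}{3} + \frac{4 \left(- \frac{1}{7}\right)}{9}\right) = u \left(-8 - \frac{4}{3} + \frac{4 \left(\left(-1\right) \frac{1}{7}\right)}{9}\right) = u \left(-8 - \frac{4}{3} + \frac{4}{9} \left(- \frac{1}{7}\right)\right) = u \left(-8 - \frac{4}{3} - \frac{4}{63}\right) = u \left(- \frac{592}{63}\right) = - \frac{592 u}{63}$)
$B{\left(1^{-1} \right)} \left(-3738\right) = - \frac{592}{63 \cdot 1} \left(-3738\right) = \left(- \frac{592}{63}\right) 1 \left(-3738\right) = \left(- \frac{592}{63}\right) \left(-3738\right) = \frac{105376}{3}$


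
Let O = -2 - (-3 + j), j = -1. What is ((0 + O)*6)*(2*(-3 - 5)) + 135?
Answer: -57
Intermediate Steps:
O = 2 (O = -2 - (-3 - 1) = -2 - 1*(-4) = -2 + 4 = 2)
((0 + O)*6)*(2*(-3 - 5)) + 135 = ((0 + 2)*6)*(2*(-3 - 5)) + 135 = (2*6)*(2*(-8)) + 135 = 12*(-16) + 135 = -192 + 135 = -57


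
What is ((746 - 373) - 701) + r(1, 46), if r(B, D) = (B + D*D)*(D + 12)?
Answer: 122458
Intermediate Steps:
r(B, D) = (12 + D)*(B + D²) (r(B, D) = (B + D²)*(12 + D) = (12 + D)*(B + D²))
((746 - 373) - 701) + r(1, 46) = ((746 - 373) - 701) + (46³ + 12*1 + 12*46² + 1*46) = (373 - 701) + (97336 + 12 + 12*2116 + 46) = -328 + (97336 + 12 + 25392 + 46) = -328 + 122786 = 122458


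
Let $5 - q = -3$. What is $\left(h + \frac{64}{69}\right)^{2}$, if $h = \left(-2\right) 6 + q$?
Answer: $\frac{44944}{4761} \approx 9.44$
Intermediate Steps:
$q = 8$ ($q = 5 - -3 = 5 + 3 = 8$)
$h = -4$ ($h = \left(-2\right) 6 + 8 = -12 + 8 = -4$)
$\left(h + \frac{64}{69}\right)^{2} = \left(-4 + \frac{64}{69}\right)^{2} = \left(- \frac{212}{69}\right)^{2} = \frac{44944}{4761}$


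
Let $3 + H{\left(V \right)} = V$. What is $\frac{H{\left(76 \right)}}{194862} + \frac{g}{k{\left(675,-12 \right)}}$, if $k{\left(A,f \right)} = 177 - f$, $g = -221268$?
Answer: $- \frac{4790745691}{4092102} \approx -1170.7$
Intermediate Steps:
$H{\left(V \right)} = -3 + V$
$\frac{H{\left(76 \right)}}{194862} + \frac{g}{k{\left(675,-12 \right)}} = \frac{-3 + 76}{194862} - \frac{221268}{177 - -12} = 73 \cdot \frac{1}{194862} - \frac{221268}{177 + 12} = \frac{73}{194862} - \frac{221268}{189} = \frac{73}{194862} - \frac{73756}{63} = - \frac{4790745691}{4092102}$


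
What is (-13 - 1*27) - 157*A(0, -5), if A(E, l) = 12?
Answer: -1924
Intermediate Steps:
(-13 - 1*27) - 157*A(0, -5) = (-13 - 1*27) - 157*12 = (-13 - 27) - 1884 = -40 - 1884 = -1924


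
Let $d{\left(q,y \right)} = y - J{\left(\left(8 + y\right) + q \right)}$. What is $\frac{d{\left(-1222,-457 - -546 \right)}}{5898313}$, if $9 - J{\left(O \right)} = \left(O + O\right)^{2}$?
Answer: $\frac{5062580}{5898313} \approx 0.85831$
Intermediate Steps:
$J{\left(O \right)} = 9 - 4 O^{2}$ ($J{\left(O \right)} = 9 - \left(O + O\right)^{2} = 9 - \left(2 O\right)^{2} = 9 - 4 O^{2}$)
$d{\left(q,y \right)} = -9 + y + 4 \left(8 + q + y\right)^{2}$ ($d{\left(q,y \right)} = y - \left(9 - 4 \left(\left(8 + y\right) + q\right)^{2}\right) = y - \left(9 - 4 \left(8 + q + y\right)^{2}\right) = y + \left(-9 + 4 \left(8 + q + y\right)^{2}\right) = -9 + y + 4 \left(8 + q + y\right)^{2}$)
$\frac{d{\left(-1222,-457 - -546 \right)}}{5898313} = \frac{-9 - -89 + 4 \left(8 - 1222 - -89\right)^{2}}{5898313} = \left(-9 + \left(-457 + 546\right) + 4 \left(8 - 1222 + \left(-457 + 546\right)\right)^{2}\right) \frac{1}{5898313} = \left(-9 + 89 + 4 \left(8 - 1222 + 89\right)^{2}\right) \frac{1}{5898313} = \left(-9 + 89 + 4 \left(-1125\right)^{2}\right) \frac{1}{5898313} = \left(-9 + 89 + 4 \cdot 1265625\right) \frac{1}{5898313} = \left(-9 + 89 + 5062500\right) \frac{1}{5898313} = 5062580 \cdot \frac{1}{5898313} = \frac{5062580}{5898313}$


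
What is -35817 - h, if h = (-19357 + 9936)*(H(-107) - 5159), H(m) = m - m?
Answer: -48638756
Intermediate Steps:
H(m) = 0
h = 48602939 (h = (-19357 + 9936)*(0 - 5159) = -9421*(-5159) = 48602939)
-35817 - h = -35817 - 1*48602939 = -35817 - 48602939 = -48638756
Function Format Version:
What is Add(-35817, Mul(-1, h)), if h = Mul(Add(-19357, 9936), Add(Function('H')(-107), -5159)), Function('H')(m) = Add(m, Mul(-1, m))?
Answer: -48638756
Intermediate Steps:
Function('H')(m) = 0
h = 48602939 (h = Mul(Add(-19357, 9936), Add(0, -5159)) = Mul(-9421, -5159) = 48602939)
Add(-35817, Mul(-1, h)) = Add(-35817, Mul(-1, 48602939)) = Add(-35817, -48602939) = -48638756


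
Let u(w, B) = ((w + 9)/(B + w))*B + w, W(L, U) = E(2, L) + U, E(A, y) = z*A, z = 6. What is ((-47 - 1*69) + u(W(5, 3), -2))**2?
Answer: 1852321/169 ≈ 10960.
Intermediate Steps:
E(A, y) = 6*A
W(L, U) = 12 + U (W(L, U) = 6*2 + U = 12 + U)
u(w, B) = w + B*(9 + w)/(B + w) (u(w, B) = ((9 + w)/(B + w))*B + w = B*(9 + w)/(B + w) + w = w + B*(9 + w)/(B + w))
((-47 - 1*69) + u(W(5, 3), -2))**2 = ((-47 - 1*69) + ((12 + 3)**2 + 9*(-2) + 2*(-2)*(12 + 3))/(-2 + (12 + 3)))**2 = ((-47 - 69) + (15**2 - 18 + 2*(-2)*15)/(-2 + 15))**2 = (-116 + (225 - 18 - 60)/13)**2 = (-116 + (1/13)*147)**2 = (-116 + 147/13)**2 = (-1361/13)**2 = 1852321/169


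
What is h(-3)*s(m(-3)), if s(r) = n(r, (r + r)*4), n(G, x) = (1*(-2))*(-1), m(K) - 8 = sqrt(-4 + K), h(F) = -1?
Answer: -2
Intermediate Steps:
m(K) = 8 + sqrt(-4 + K)
n(G, x) = 2 (n(G, x) = -2*(-1) = 2)
s(r) = 2
h(-3)*s(m(-3)) = -1*2 = -2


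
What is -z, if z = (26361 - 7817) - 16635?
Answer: -1909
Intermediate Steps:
z = 1909 (z = 18544 - 16635 = 1909)
-z = -1*1909 = -1909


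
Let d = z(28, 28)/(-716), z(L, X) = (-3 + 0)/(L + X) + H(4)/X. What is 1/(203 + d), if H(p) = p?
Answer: 40096/8139483 ≈ 0.0049261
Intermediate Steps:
z(L, X) = -3/(L + X) + 4/X (z(L, X) = (-3 + 0)/(L + X) + 4/X = -3/(L + X) + 4/X)
d = -5/40096 (d = ((28 + 4*28)/(28*(28 + 28)))/(-716) = ((1/28)*(28 + 112)/56)*(-1/716) = ((1/28)*(1/56)*140)*(-1/716) = (5/56)*(-1/716) = -5/40096 ≈ -0.00012470)
1/(203 + d) = 1/(203 - 5/40096) = 1/(8139483/40096) = 40096/8139483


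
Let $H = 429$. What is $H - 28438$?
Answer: $-28009$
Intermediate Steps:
$H - 28438 = 429 - 28438 = -28009$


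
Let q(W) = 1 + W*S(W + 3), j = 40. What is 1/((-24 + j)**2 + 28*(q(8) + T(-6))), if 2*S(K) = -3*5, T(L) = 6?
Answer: -1/1228 ≈ -0.00081433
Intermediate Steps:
S(K) = -15/2 (S(K) = (-3*5)/2 = (1/2)*(-15) = -15/2)
q(W) = 1 - 15*W/2 (q(W) = 1 + W*(-15/2) = 1 - 15*W/2)
1/((-24 + j)**2 + 28*(q(8) + T(-6))) = 1/((-24 + 40)**2 + 28*((1 - 15/2*8) + 6)) = 1/(16**2 + 28*((1 - 60) + 6)) = 1/(256 + 28*(-59 + 6)) = 1/(256 + 28*(-53)) = 1/(256 - 1484) = 1/(-1228) = -1/1228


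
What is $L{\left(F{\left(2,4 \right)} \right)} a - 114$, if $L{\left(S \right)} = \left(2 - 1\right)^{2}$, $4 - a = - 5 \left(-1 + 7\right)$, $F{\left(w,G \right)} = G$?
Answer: $-80$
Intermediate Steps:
$a = 34$ ($a = 4 - - 5 \left(-1 + 7\right) = 4 - \left(-5\right) 6 = 4 - -30 = 4 + 30 = 34$)
$L{\left(S \right)} = 1$ ($L{\left(S \right)} = 1^{2} = 1$)
$L{\left(F{\left(2,4 \right)} \right)} a - 114 = 1 \cdot 34 - 114 = 34 - 114 = -80$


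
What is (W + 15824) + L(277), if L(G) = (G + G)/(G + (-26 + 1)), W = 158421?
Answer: 21955147/126 ≈ 1.7425e+5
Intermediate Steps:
L(G) = 2*G/(-25 + G) (L(G) = (2*G)/(G - 25) = (2*G)/(-25 + G) = 2*G/(-25 + G))
(W + 15824) + L(277) = (158421 + 15824) + 2*277/(-25 + 277) = 174245 + 2*277/252 = 174245 + 2*277*(1/252) = 174245 + 277/126 = 21955147/126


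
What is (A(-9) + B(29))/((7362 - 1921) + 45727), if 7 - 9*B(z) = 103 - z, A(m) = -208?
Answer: -1939/460512 ≈ -0.0042105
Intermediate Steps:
B(z) = -32/3 + z/9 (B(z) = 7/9 - (103 - z)/9 = 7/9 + (-103/9 + z/9) = -32/3 + z/9)
(A(-9) + B(29))/((7362 - 1921) + 45727) = (-208 + (-32/3 + (⅑)*29))/((7362 - 1921) + 45727) = (-208 + (-32/3 + 29/9))/(5441 + 45727) = (-208 - 67/9)/51168 = -1939/9*1/51168 = -1939/460512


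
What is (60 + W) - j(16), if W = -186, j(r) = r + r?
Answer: -158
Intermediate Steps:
j(r) = 2*r
(60 + W) - j(16) = (60 - 186) - 2*16 = -126 - 1*32 = -126 - 32 = -158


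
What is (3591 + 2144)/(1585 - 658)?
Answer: 5735/927 ≈ 6.1866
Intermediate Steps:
(3591 + 2144)/(1585 - 658) = 5735/927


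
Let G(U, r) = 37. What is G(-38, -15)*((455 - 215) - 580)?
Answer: -12580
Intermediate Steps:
G(-38, -15)*((455 - 215) - 580) = 37*((455 - 215) - 580) = 37*(240 - 580) = 37*(-340) = -12580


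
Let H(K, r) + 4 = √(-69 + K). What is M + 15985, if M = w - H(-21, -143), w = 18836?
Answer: 34825 - 3*I*√10 ≈ 34825.0 - 9.4868*I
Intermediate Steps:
H(K, r) = -4 + √(-69 + K)
M = 18840 - 3*I*√10 (M = 18836 - (-4 + √(-69 - 21)) = 18836 - (-4 + √(-90)) = 18836 - (-4 + 3*I*√10) = 18836 + (4 - 3*I*√10) = 18840 - 3*I*√10 ≈ 18840.0 - 9.4868*I)
M + 15985 = (18840 - 3*I*√10) + 15985 = 34825 - 3*I*√10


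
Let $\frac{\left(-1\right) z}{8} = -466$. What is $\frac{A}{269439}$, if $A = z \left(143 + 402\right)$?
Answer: $\frac{2031760}{269439} \approx 7.5407$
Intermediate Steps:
$z = 3728$ ($z = \left(-8\right) \left(-466\right) = 3728$)
$A = 2031760$ ($A = 3728 \left(143 + 402\right) = 3728 \cdot 545 = 2031760$)
$\frac{A}{269439} = \frac{2031760}{269439}$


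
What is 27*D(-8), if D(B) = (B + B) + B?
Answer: -648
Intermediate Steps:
D(B) = 3*B (D(B) = 2*B + B = 3*B)
27*D(-8) = 27*(3*(-8)) = 27*(-24) = -648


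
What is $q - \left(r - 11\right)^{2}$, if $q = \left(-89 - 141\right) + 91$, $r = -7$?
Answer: $-463$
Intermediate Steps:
$q = -139$ ($q = \left(-89 - 141\right) + 91 = -230 + 91 = -139$)
$q - \left(r - 11\right)^{2} = -139 - \left(-7 - 11\right)^{2} = -139 - \left(-18\right)^{2} = -139 - 324 = -463$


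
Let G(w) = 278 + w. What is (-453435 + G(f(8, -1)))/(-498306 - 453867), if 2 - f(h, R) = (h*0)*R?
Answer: 453155/952173 ≈ 0.47592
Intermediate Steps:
f(h, R) = 2 (f(h, R) = 2 - h*0*R = 2 - 0*R = 2 - 1*0 = 2 + 0 = 2)
(-453435 + G(f(8, -1)))/(-498306 - 453867) = (-453435 + (278 + 2))/(-498306 - 453867) = (-453435 + 280)/(-952173) = -453155*(-1/952173) = 453155/952173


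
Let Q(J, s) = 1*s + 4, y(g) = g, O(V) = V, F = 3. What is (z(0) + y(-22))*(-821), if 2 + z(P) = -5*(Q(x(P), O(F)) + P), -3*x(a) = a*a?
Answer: 48439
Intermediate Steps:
x(a) = -a²/3 (x(a) = -a*a/3 = -a²/3)
Q(J, s) = 4 + s (Q(J, s) = s + 4 = 4 + s)
z(P) = -37 - 5*P (z(P) = -2 - 5*((4 + 3) + P) = -2 - 5*(7 + P) = -2 + (-35 - 5*P) = -37 - 5*P)
(z(0) + y(-22))*(-821) = ((-37 - 5*0) - 22)*(-821) = ((-37 + 0) - 22)*(-821) = (-37 - 22)*(-821) = -59*(-821) = 48439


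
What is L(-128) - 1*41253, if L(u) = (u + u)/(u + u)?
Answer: -41252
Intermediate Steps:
L(u) = 1 (L(u) = (2*u)/((2*u)) = (2*u)*(1/(2*u)) = 1)
L(-128) - 1*41253 = 1 - 1*41253 = 1 - 41253 = -41252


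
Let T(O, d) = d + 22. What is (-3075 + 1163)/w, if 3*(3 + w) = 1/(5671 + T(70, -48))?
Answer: 8094930/12701 ≈ 637.35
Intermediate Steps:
T(O, d) = 22 + d
w = -50804/16935 (w = -3 + 1/(3*(5671 + (22 - 48))) = -3 + 1/(3*(5671 - 26)) = -3 + (⅓)/5645 = -3 + (⅓)*(1/5645) = -3 + 1/16935 = -50804/16935 ≈ -2.9999)
(-3075 + 1163)/w = (-3075 + 1163)/(-50804/16935) = -1912*(-16935/50804) = 8094930/12701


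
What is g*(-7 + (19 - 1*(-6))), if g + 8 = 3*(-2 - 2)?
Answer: -360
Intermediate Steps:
g = -20 (g = -8 + 3*(-2 - 2) = -8 + 3*(-4) = -8 - 12 = -20)
g*(-7 + (19 - 1*(-6))) = -20*(-7 + (19 - 1*(-6))) = -20*(-7 + (19 + 6)) = -20*(-7 + 25) = -20*18 = -360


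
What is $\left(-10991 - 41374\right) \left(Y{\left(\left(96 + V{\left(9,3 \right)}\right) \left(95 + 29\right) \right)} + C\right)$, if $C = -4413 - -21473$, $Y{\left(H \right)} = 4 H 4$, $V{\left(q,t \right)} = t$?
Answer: $-11178670740$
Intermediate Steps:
$Y{\left(H \right)} = 16 H$
$C = 17060$ ($C = -4413 + 21473 = 17060$)
$\left(-10991 - 41374\right) \left(Y{\left(\left(96 + V{\left(9,3 \right)}\right) \left(95 + 29\right) \right)} + C\right) = \left(-10991 - 41374\right) \left(16 \left(96 + 3\right) \left(95 + 29\right) + 17060\right) = - 52365 \left(16 \cdot 99 \cdot 124 + 17060\right) = - 52365 \left(16 \cdot 12276 + 17060\right) = - 52365 \left(196416 + 17060\right) = \left(-52365\right) 213476 = -11178670740$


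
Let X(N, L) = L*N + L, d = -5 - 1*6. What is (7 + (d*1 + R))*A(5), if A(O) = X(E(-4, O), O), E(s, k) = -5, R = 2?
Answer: 40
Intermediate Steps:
d = -11 (d = -5 - 6 = -11)
X(N, L) = L + L*N
A(O) = -4*O (A(O) = O*(1 - 5) = O*(-4) = -4*O)
(7 + (d*1 + R))*A(5) = (7 + (-11*1 + 2))*(-4*5) = (7 + (-11 + 2))*(-20) = (7 - 9)*(-20) = -2*(-20) = 40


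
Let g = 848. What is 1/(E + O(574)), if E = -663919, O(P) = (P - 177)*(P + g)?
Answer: -1/99385 ≈ -1.0062e-5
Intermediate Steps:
O(P) = (-177 + P)*(848 + P) (O(P) = (P - 177)*(P + 848) = (-177 + P)*(848 + P))
1/(E + O(574)) = 1/(-663919 + (-150096 + 574² + 671*574)) = 1/(-663919 + (-150096 + 329476 + 385154)) = 1/(-663919 + 564534) = 1/(-99385) = -1/99385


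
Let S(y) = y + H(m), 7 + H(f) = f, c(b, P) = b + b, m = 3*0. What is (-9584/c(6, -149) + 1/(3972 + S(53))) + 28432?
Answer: 333092203/12054 ≈ 27633.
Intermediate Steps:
m = 0
c(b, P) = 2*b
H(f) = -7 + f
S(y) = -7 + y (S(y) = y + (-7 + 0) = y - 7 = -7 + y)
(-9584/c(6, -149) + 1/(3972 + S(53))) + 28432 = (-9584/(2*6) + 1/(3972 + (-7 + 53))) + 28432 = (-9584/12 + 1/(3972 + 46)) + 28432 = (-9584*1/12 + 1/4018) + 28432 = (-2396/3 + 1/4018) + 28432 = -9627125/12054 + 28432 = 333092203/12054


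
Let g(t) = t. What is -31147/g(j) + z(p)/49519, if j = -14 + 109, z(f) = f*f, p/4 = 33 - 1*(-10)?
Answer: -1539557813/4704305 ≈ -327.27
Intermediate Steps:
p = 172 (p = 4*(33 - 1*(-10)) = 4*(33 + 10) = 4*43 = 172)
z(f) = f²
j = 95
-31147/g(j) + z(p)/49519 = -31147/95 + 172²/49519 = -31147*1/95 + 29584*(1/49519) = -31147/95 + 29584/49519 = -1539557813/4704305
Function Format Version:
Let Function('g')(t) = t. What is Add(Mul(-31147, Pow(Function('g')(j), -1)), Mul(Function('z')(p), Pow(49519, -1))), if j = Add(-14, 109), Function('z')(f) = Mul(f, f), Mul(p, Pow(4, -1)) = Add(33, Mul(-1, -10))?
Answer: Rational(-1539557813, 4704305) ≈ -327.27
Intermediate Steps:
p = 172 (p = Mul(4, Add(33, Mul(-1, -10))) = Mul(4, Add(33, 10)) = Mul(4, 43) = 172)
Function('z')(f) = Pow(f, 2)
j = 95
Add(Mul(-31147, Pow(Function('g')(j), -1)), Mul(Function('z')(p), Pow(49519, -1))) = Add(Mul(-31147, Pow(95, -1)), Mul(Pow(172, 2), Pow(49519, -1))) = Add(Mul(-31147, Rational(1, 95)), Mul(29584, Rational(1, 49519))) = Add(Rational(-31147, 95), Rational(29584, 49519)) = Rational(-1539557813, 4704305)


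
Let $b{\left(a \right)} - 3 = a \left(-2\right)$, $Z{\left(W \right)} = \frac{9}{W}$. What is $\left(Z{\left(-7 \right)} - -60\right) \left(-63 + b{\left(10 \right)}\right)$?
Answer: $- \frac{32880}{7} \approx -4697.1$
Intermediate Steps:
$b{\left(a \right)} = 3 - 2 a$ ($b{\left(a \right)} = 3 + a \left(-2\right) = 3 - 2 a$)
$\left(Z{\left(-7 \right)} - -60\right) \left(-63 + b{\left(10 \right)}\right) = \left(\frac{9}{-7} - -60\right) \left(-63 + \left(3 - 20\right)\right) = \left(9 \left(- \frac{1}{7}\right) + 60\right) \left(-63 + \left(3 - 20\right)\right) = \left(- \frac{9}{7} + 60\right) \left(-63 - 17\right) = \frac{411}{7} \left(-80\right) = - \frac{32880}{7}$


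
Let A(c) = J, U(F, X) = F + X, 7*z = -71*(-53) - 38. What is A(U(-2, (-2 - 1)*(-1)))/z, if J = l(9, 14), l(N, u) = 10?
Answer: 14/745 ≈ 0.018792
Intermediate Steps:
z = 3725/7 (z = (-71*(-53) - 38)/7 = (3763 - 38)/7 = (1/7)*3725 = 3725/7 ≈ 532.14)
J = 10
A(c) = 10
A(U(-2, (-2 - 1)*(-1)))/z = 10/(3725/7) = 10*(7/3725) = 14/745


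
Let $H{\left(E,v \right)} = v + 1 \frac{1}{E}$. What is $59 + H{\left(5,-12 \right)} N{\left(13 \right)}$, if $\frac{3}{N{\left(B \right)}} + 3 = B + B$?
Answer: $\frac{6608}{115} \approx 57.461$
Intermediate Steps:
$H{\left(E,v \right)} = v + \frac{1}{E}$
$N{\left(B \right)} = \frac{3}{-3 + 2 B}$ ($N{\left(B \right)} = \frac{3}{-3 + \left(B + B\right)} = \frac{3}{-3 + 2 B}$)
$59 + H{\left(5,-12 \right)} N{\left(13 \right)} = 59 + \left(-12 + \frac{1}{5}\right) \frac{3}{-3 + 2 \cdot 13} = 59 + \left(-12 + \frac{1}{5}\right) \frac{3}{-3 + 26} = 59 - \frac{59 \cdot \frac{3}{23}}{5} = 59 - \frac{59 \cdot 3 \cdot \frac{1}{23}}{5} = 59 - \frac{177}{115} = \frac{6608}{115}$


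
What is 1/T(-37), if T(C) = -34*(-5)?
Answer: 1/170 ≈ 0.0058824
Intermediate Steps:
T(C) = 170
1/T(-37) = 1/170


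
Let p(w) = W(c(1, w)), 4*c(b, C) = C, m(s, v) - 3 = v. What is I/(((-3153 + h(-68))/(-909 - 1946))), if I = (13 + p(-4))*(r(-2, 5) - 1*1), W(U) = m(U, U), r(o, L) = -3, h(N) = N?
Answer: -171300/3221 ≈ -53.182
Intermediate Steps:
m(s, v) = 3 + v
c(b, C) = C/4
W(U) = 3 + U
p(w) = 3 + w/4
I = -60 (I = (13 + (3 + (1/4)*(-4)))*(-3 - 1*1) = (13 + (3 - 1))*(-3 - 1) = (13 + 2)*(-4) = 15*(-4) = -60)
I/(((-3153 + h(-68))/(-909 - 1946))) = -60*(-909 - 1946)/(-3153 - 68) = -60/((-3221/(-2855))) = -60/((-3221*(-1/2855))) = -60/3221/2855 = -60*2855/3221 = -171300/3221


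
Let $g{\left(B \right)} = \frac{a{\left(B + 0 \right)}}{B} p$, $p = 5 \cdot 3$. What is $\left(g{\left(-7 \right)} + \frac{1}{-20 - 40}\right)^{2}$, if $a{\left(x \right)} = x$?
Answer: $\frac{808201}{3600} \approx 224.5$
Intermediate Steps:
$p = 15$
$g{\left(B \right)} = 15$ ($g{\left(B \right)} = \frac{B + 0}{B} 15 = \frac{B}{B} 15 = 1 \cdot 15 = 15$)
$\left(g{\left(-7 \right)} + \frac{1}{-20 - 40}\right)^{2} = \left(15 + \frac{1}{-20 - 40}\right)^{2} = \left(15 + \frac{1}{-60}\right)^{2} = \left(15 - \frac{1}{60}\right)^{2} = \left(\frac{899}{60}\right)^{2} = \frac{808201}{3600}$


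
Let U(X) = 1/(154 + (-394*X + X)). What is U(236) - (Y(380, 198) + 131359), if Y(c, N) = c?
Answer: -12198240967/92594 ≈ -1.3174e+5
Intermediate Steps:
U(X) = 1/(154 - 393*X)
U(236) - (Y(380, 198) + 131359) = -1/(-154 + 393*236) - (380 + 131359) = -1/(-154 + 92748) - 1*131739 = -1/92594 - 131739 = -12198240967/92594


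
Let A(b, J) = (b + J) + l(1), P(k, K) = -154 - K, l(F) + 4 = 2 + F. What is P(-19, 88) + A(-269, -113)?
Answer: -625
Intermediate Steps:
l(F) = -2 + F (l(F) = -4 + (2 + F) = -2 + F)
A(b, J) = -1 + J + b (A(b, J) = (b + J) + (-2 + 1) = (J + b) - 1 = -1 + J + b)
P(-19, 88) + A(-269, -113) = (-154 - 1*88) + (-1 - 113 - 269) = (-154 - 88) - 383 = -242 - 383 = -625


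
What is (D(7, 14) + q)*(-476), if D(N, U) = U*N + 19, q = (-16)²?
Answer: -177548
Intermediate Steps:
q = 256
D(N, U) = 19 + N*U (D(N, U) = N*U + 19 = 19 + N*U)
(D(7, 14) + q)*(-476) = ((19 + 7*14) + 256)*(-476) = ((19 + 98) + 256)*(-476) = (117 + 256)*(-476) = 373*(-476) = -177548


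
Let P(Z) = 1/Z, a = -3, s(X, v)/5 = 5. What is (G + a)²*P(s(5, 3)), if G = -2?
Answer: 1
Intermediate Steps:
s(X, v) = 25 (s(X, v) = 5*5 = 25)
(G + a)²*P(s(5, 3)) = (-2 - 3)²/25 = (-5)²*(1/25) = 25*(1/25) = 1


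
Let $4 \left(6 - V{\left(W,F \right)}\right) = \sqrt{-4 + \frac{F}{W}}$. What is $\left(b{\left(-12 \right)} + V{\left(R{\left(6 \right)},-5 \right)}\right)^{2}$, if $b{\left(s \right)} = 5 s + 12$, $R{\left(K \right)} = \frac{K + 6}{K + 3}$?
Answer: $\frac{\left(336 + i \sqrt{31}\right)^{2}}{64} \approx 1763.5 + 58.462 i$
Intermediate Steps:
$R{\left(K \right)} = \frac{6 + K}{3 + K}$
$V{\left(W,F \right)} = 6 - \frac{\sqrt{-4 + \frac{F}{W}}}{4}$
$b{\left(s \right)} = 12 + 5 s$
$\left(b{\left(-12 \right)} + V{\left(R{\left(6 \right)},-5 \right)}\right)^{2} = \left(\left(12 + 5 \left(-12\right)\right) + \left(6 - \frac{\sqrt{-4 - \frac{5}{\frac{1}{3 + 6} \left(6 + 6\right)}}}{4}\right)\right)^{2} = \left(\left(12 - 60\right) + \left(6 - \frac{\sqrt{-4 - \frac{5}{\frac{1}{9} \cdot 12}}}{4}\right)\right)^{2} = \left(-48 + \left(6 - \frac{\sqrt{-4 - \frac{5}{\frac{1}{9} \cdot 12}}}{4}\right)\right)^{2} = \left(-48 + \left(6 - \frac{\sqrt{-4 - \frac{5}{\frac{4}{3}}}}{4}\right)\right)^{2} = \left(-48 + \left(6 - \frac{\sqrt{-4 - \frac{15}{4}}}{4}\right)\right)^{2} = \left(-48 + \left(6 - \frac{\sqrt{- \frac{31}{4}}}{4}\right)\right)^{2} = \left(-48 + \left(6 - \frac{\frac{1}{2} i \sqrt{31}}{4}\right)\right)^{2} = \left(-48 + \left(6 - \frac{i \sqrt{31}}{8}\right)\right)^{2} = \left(-42 - \frac{i \sqrt{31}}{8}\right)^{2}$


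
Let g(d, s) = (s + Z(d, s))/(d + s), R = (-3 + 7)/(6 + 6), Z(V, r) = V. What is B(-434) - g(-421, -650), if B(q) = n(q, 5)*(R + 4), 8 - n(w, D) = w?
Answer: 5743/3 ≈ 1914.3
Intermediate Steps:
n(w, D) = 8 - w
R = ⅓ (R = 4/12 = 4*(1/12) = ⅓ ≈ 0.33333)
B(q) = 104/3 - 13*q/3 (B(q) = (8 - q)*(⅓ + 4) = (8 - q)*(13/3) = 104/3 - 13*q/3)
g(d, s) = 1 (g(d, s) = (s + d)/(d + s) = (d + s)/(d + s) = 1)
B(-434) - g(-421, -650) = (104/3 - 13/3*(-434)) - 1*1 = (104/3 + 5642/3) - 1 = 5746/3 - 1 = 5743/3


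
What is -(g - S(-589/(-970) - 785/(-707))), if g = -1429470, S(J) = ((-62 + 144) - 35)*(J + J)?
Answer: 490213475681/342895 ≈ 1.4296e+6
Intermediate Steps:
S(J) = 94*J (S(J) = (82 - 35)*(2*J) = 47*(2*J) = 94*J)
-(g - S(-589/(-970) - 785/(-707))) = -(-1429470 - 94*(-589/(-970) - 785/(-707))) = -(-1429470 - 94*(-589*(-1/970) - 785*(-1/707))) = -(-1429470 - 94*(589/970 + 785/707)) = -(-1429470 - 94*1177873/685790) = -(-1429470 - 1*55360031/342895) = -(-1429470 - 55360031/342895) = -1*(-490213475681/342895) = 490213475681/342895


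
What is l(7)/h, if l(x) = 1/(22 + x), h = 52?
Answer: 1/1508 ≈ 0.00066313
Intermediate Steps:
l(7)/h = 1/((22 + 7)*52) = (1/52)/29 = (1/29)*(1/52) = 1/1508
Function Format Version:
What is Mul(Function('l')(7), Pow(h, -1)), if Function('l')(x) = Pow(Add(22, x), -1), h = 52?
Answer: Rational(1, 1508) ≈ 0.00066313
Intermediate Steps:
Mul(Function('l')(7), Pow(h, -1)) = Mul(Pow(Add(22, 7), -1), Pow(52, -1)) = Mul(Pow(29, -1), Rational(1, 52)) = Mul(Rational(1, 29), Rational(1, 52)) = Rational(1, 1508)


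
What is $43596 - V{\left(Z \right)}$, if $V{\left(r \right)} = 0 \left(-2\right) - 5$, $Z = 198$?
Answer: $43601$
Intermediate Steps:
$V{\left(r \right)} = -5$ ($V{\left(r \right)} = 0 - 5 = -5$)
$43596 - V{\left(Z \right)} = 43596 - -5 = 43596 + 5 = 43601$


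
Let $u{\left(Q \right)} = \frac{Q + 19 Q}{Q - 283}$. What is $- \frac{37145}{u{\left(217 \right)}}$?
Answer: $\frac{245157}{434} \approx 564.88$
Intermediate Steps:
$u{\left(Q \right)} = \frac{20 Q}{-283 + Q}$
$- \frac{37145}{u{\left(217 \right)}} = - \frac{37145}{20 \cdot 217 \frac{1}{-283 + 217}} = - \frac{37145}{20 \cdot 217 \frac{1}{-66}} = - \frac{37145}{20 \cdot 217 \left(- \frac{1}{66}\right)} = - \frac{37145}{- \frac{2170}{33}} = \left(-37145\right) \left(- \frac{33}{2170}\right) = \frac{245157}{434}$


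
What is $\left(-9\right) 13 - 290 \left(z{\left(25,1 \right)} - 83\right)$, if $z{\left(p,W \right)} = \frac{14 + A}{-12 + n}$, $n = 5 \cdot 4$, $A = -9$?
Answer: $\frac{95087}{4} \approx 23772.0$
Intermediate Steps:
$n = 20$
$z{\left(p,W \right)} = \frac{5}{8}$ ($z{\left(p,W \right)} = \frac{14 - 9}{-12 + 20} = \frac{5}{8}$)
$\left(-9\right) 13 - 290 \left(z{\left(25,1 \right)} - 83\right) = \left(-9\right) 13 - 290 \left(\frac{5}{8} - 83\right) = -117 - - \frac{95555}{4} = -117 + \frac{95555}{4} = \frac{95087}{4}$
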